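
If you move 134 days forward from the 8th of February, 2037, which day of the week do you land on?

Monday

First find the weekday of Feb 8, 2037. Doomsday rule: the anchor day for the 2000s is Tuesday. For year 37: 37÷12 = 3 r 1, and 1÷4 = 0, so 3+1+0 = 4.
Tuesday + 4 ≡ Saturday — that's 2037's doomsday.
In February the doomsday date is Feb 28 (2037 is not a leap year).
Feb 8 is 20 days before Feb 28; 20 mod 7 = 6, so Saturday − 6 = Sunday.
134 mod 7 = 1, so 134 days after a Sunday is Sunday + 1 = Monday.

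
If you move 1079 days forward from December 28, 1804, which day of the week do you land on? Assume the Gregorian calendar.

First find the weekday of Dec 28, 1804. Doomsday rule: the anchor day for the 1800s is Friday. For year 04: 4÷12 = 0 r 4, and 4÷4 = 1, so 0+4+1 = 5.
Friday + 5 ≡ Wednesday — that's 1804's doomsday.
In December the doomsday date is Dec 12.
Dec 28 is 16 days after Dec 12; 16 mod 7 = 2, so Wednesday + 2 = Friday.
1079 mod 7 = 1, so 1079 days after a Friday is Friday + 1 = Saturday.

Saturday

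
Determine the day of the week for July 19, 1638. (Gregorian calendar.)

Doomsday rule: the anchor day for the 1600s is Tuesday. For year 38: 38÷12 = 3 r 2, and 2÷4 = 0, so 3+2+0 = 5.
Tuesday + 5 ≡ Sunday — that's 1638's doomsday.
In July the doomsday date is Jul 11.
Jul 19 is 8 days after Jul 11; 8 mod 7 = 1, so Sunday + 1 = Monday.

Monday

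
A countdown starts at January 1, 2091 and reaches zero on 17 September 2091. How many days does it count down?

259

Jan 1, 2091 → Feb 1, 2091: 31 days (January has 31).
Feb 1, 2091 → Mar 1, 2091: 28 days (February has 28).
Mar 1, 2091 → Apr 1, 2091: 31 days (March has 31).
Apr 1, 2091 → May 1, 2091: 30 days (April has 30).
May 1, 2091 → Jun 1, 2091: 31 days (May has 31).
Jun 1, 2091 → Jul 1, 2091: 30 days (June has 30).
Jul 1, 2091 → Aug 1, 2091: 31 days (July has 31).
Aug 1, 2091 → Sep 1, 2091: 31 days (August has 31).
Sep 1, 2091 → Sep 17, 2091: 16 days.
Total: 259 days.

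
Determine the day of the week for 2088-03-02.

Doomsday rule: the anchor day for the 2000s is Tuesday. For year 88: 88÷12 = 7 r 4, and 4÷4 = 1, so 7+4+1 = 12.
Tuesday + 12 ≡ Sunday — that's 2088's doomsday.
In March the doomsday date is Mar 14.
Mar 2 is 12 days before Mar 14; 12 mod 7 = 5, so Sunday − 5 = Tuesday.

Tuesday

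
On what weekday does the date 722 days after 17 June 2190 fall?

Friday

First find the weekday of Jun 17, 2190. Doomsday rule: the anchor day for the 2100s is Sunday. For year 90: 90÷12 = 7 r 6, and 6÷4 = 1, so 7+6+1 = 14.
Sunday + 14 ≡ Sunday — that's 2190's doomsday.
In June the doomsday date is Jun 6.
Jun 17 is 11 days after Jun 6; 11 mod 7 = 4, so Sunday + 4 = Thursday.
722 mod 7 = 1, so 722 days after a Thursday is Thursday + 1 = Friday.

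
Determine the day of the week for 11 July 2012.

Wednesday

Doomsday rule: the anchor day for the 2000s is Tuesday. For year 12: 12÷12 = 1 r 0, and 0÷4 = 0, so 1+0+0 = 1.
Tuesday + 1 ≡ Wednesday — that's 2012's doomsday.
In July the doomsday date is Jul 11.
Jul 11 is the doomsday itself: Wednesday.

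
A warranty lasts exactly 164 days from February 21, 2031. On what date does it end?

August 4, 2031

Feb has 28 days: +8 → Mar 1, 2031 (156 left).
Mar has 31 days: +31 → Apr 1, 2031 (125 left).
Apr has 30 days: +30 → May 1, 2031 (95 left).
May has 31 days: +31 → Jun 1, 2031 (64 left).
Jun has 30 days: +30 → Jul 1, 2031 (34 left).
Jul has 31 days: +31 → Aug 1, 2031 (3 left).
+3 → Aug 4, 2031.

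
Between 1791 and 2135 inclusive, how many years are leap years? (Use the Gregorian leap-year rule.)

Multiples of 4 in [1791,2135]: 86.
Of those, multiples of 100: 4 (not leap unless ÷400).
Multiples of 400: 1.
Leap years = 86 − 4 + 1 = 83.

83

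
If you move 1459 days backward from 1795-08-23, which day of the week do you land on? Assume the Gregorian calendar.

Aug 23, 1795 is a Sunday.
1459 mod 7 = 3, so 1459 days before a Sunday is Sunday − 3 = Thursday.

Thursday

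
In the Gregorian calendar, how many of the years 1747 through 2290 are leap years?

Multiples of 4 in [1747,2290]: 136.
Of those, multiples of 100: 5 (not leap unless ÷400).
Multiples of 400: 1.
Leap years = 136 − 5 + 1 = 132.

132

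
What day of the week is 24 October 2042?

Doomsday rule: the anchor day for the 2000s is Tuesday. For year 42: 42÷12 = 3 r 6, and 6÷4 = 1, so 3+6+1 = 10.
Tuesday + 10 ≡ Friday — that's 2042's doomsday.
In October the doomsday date is Oct 10.
Oct 24 is 14 days after Oct 10; 14 mod 7 = 0, so Friday + 0 = Friday.

Friday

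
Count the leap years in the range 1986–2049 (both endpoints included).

Multiples of 4 in [1986,2049]: 16.
Of those, multiples of 100: 1 (not leap unless ÷400).
Multiples of 400: 1.
Leap years = 16 − 1 + 1 = 16.

16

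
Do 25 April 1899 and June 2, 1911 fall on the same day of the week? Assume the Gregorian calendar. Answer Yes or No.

From Apr 25, 1899 to Jun 2, 1911 is 4420 days.
4420 mod 7 = 3, so they are different weekdays.
(Apr 25, 1899 is a Tuesday; Jun 2, 1911 is a Friday.)

No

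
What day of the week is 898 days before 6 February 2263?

Feb 6, 2263 is a Friday.
898 mod 7 = 2, so 898 days before a Friday is Friday − 2 = Wednesday.

Wednesday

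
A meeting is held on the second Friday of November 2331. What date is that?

November 1, 2331 is a Sunday.
The first Friday is therefore November 6 (5 days later).
The second Friday is 6 + 1×7 = November 13.

November 13, 2331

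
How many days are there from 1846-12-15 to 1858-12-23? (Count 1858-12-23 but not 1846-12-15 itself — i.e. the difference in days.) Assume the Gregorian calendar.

Dec 15, 1846 → Dec 15, 1847: 365 days.
Dec 15, 1847 → Dec 15, 1848: 366 days (Feb 29, 1848 is in that span).
Dec 15, 1848 → Dec 15, 1849: 365 days.
Dec 15, 1849 → Dec 15, 1850: 365 days.
Dec 15, 1850 → Dec 15, 1851: 365 days.
Dec 15, 1851 → Dec 15, 1852: 366 days (Feb 29, 1852 is in that span).
Dec 15, 1852 → Dec 15, 1853: 365 days.
Dec 15, 1853 → Dec 15, 1854: 365 days.
Dec 15, 1854 → Dec 15, 1855: 365 days.
Dec 15, 1855 → Dec 15, 1856: 366 days (Feb 29, 1856 is in that span).
Dec 15, 1856 → Dec 15, 1857: 365 days.
Dec 15, 1857 → Jan 15, 1858: 31 days (December has 31).
Jan 15, 1858 → Feb 15, 1858: 31 days (January has 31).
Feb 15, 1858 → Mar 15, 1858: 28 days (February has 28).
Mar 15, 1858 → Apr 15, 1858: 31 days (March has 31).
Apr 15, 1858 → May 15, 1858: 30 days (April has 30).
May 15, 1858 → Jun 15, 1858: 31 days (May has 31).
Jun 15, 1858 → Jul 15, 1858: 30 days (June has 30).
Jul 15, 1858 → Aug 15, 1858: 31 days (July has 31).
Aug 15, 1858 → Sep 15, 1858: 31 days (August has 31).
Sep 15, 1858 → Oct 15, 1858: 30 days (September has 30).
Oct 15, 1858 → Nov 15, 1858: 31 days (October has 31).
Nov 15, 1858 → Dec 15, 1858: 30 days (November has 30).
Dec 15, 1858 → Dec 23, 1858: 8 days.
Total: 4391 days.

4391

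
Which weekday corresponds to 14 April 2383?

Doomsday rule: the anchor day for the 2300s is Wednesday. For year 83: 83÷12 = 6 r 11, and 11÷4 = 2, so 6+11+2 = 19.
Wednesday + 19 ≡ Monday — that's 2383's doomsday.
In April the doomsday date is Apr 4.
Apr 14 is 10 days after Apr 4; 10 mod 7 = 3, so Monday + 3 = Thursday.

Thursday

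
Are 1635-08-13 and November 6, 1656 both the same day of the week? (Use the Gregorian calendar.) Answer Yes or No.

Yes

From Aug 13, 1635 to Nov 6, 1656 is 7756 days.
7756 mod 7 = 0, so they are the same weekday.
(Aug 13, 1635 is a Monday; Nov 6, 1656 is a Monday.)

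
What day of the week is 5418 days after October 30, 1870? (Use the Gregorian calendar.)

Sunday

First find the weekday of Oct 30, 1870. Doomsday rule: the anchor day for the 1800s is Friday. For year 70: 70÷12 = 5 r 10, and 10÷4 = 2, so 5+10+2 = 17.
Friday + 17 ≡ Monday — that's 1870's doomsday.
In October the doomsday date is Oct 10.
Oct 30 is 20 days after Oct 10; 20 mod 7 = 6, so Monday + 6 = Sunday.
5418 mod 7 = 0, so 5418 days after a Sunday is Sunday + 0 = Sunday.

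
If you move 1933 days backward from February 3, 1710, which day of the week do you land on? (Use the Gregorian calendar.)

First find the weekday of Feb 3, 1710. Doomsday rule: the anchor day for the 1700s is Sunday. For year 10: 10÷12 = 0 r 10, and 10÷4 = 2, so 0+10+2 = 12.
Sunday + 12 ≡ Friday — that's 1710's doomsday.
In February the doomsday date is Feb 28 (1710 is not a leap year).
Feb 3 is 25 days before Feb 28; 25 mod 7 = 4, so Friday − 4 = Monday.
1933 mod 7 = 1, so 1933 days before a Monday is Monday − 1 = Sunday.

Sunday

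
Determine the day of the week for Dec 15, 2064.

Monday

Doomsday rule: the anchor day for the 2000s is Tuesday. For year 64: 64÷12 = 5 r 4, and 4÷4 = 1, so 5+4+1 = 10.
Tuesday + 10 ≡ Friday — that's 2064's doomsday.
In December the doomsday date is Dec 12.
Dec 15 is 3 days after Dec 12; 3 mod 7 = 3, so Friday + 3 = Monday.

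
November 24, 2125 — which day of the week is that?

Doomsday rule: the anchor day for the 2100s is Sunday. For year 25: 25÷12 = 2 r 1, and 1÷4 = 0, so 2+1+0 = 3.
Sunday + 3 ≡ Wednesday — that's 2125's doomsday.
In November the doomsday date is Nov 7.
Nov 24 is 17 days after Nov 7; 17 mod 7 = 3, so Wednesday + 3 = Saturday.

Saturday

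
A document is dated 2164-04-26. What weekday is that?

Thursday

Doomsday rule: the anchor day for the 2100s is Sunday. For year 64: 64÷12 = 5 r 4, and 4÷4 = 1, so 5+4+1 = 10.
Sunday + 10 ≡ Wednesday — that's 2164's doomsday.
In April the doomsday date is Apr 4.
Apr 26 is 22 days after Apr 4; 22 mod 7 = 1, so Wednesday + 1 = Thursday.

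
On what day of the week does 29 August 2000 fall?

Tuesday

Doomsday rule: the anchor day for the 2000s is Tuesday. For year 00: 0÷12 = 0 r 0, and 0÷4 = 0, so 0+0+0 = 0.
Tuesday + 0 ≡ Tuesday — that's 2000's doomsday.
In August the doomsday date is Aug 8.
Aug 29 is 21 days after Aug 8; 21 mod 7 = 0, so Tuesday + 0 = Tuesday.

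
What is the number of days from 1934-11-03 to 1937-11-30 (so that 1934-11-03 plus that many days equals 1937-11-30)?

Nov 3, 1934 → Nov 3, 1935: 365 days.
Nov 3, 1935 → Nov 3, 1936: 366 days (Feb 29, 1936 is in that span).
Nov 3, 1936 → Dec 3, 1936: 30 days (November has 30).
Dec 3, 1936 → Jan 3, 1937: 31 days (December has 31).
Jan 3, 1937 → Feb 3, 1937: 31 days (January has 31).
Feb 3, 1937 → Mar 3, 1937: 28 days (February has 28).
Mar 3, 1937 → Apr 3, 1937: 31 days (March has 31).
Apr 3, 1937 → May 3, 1937: 30 days (April has 30).
May 3, 1937 → Jun 3, 1937: 31 days (May has 31).
Jun 3, 1937 → Jul 3, 1937: 30 days (June has 30).
Jul 3, 1937 → Aug 3, 1937: 31 days (July has 31).
Aug 3, 1937 → Sep 3, 1937: 31 days (August has 31).
Sep 3, 1937 → Oct 3, 1937: 30 days (September has 30).
Oct 3, 1937 → Nov 3, 1937: 31 days (October has 31).
Nov 3, 1937 → Nov 30, 1937: 27 days.
Total: 1123 days.

1123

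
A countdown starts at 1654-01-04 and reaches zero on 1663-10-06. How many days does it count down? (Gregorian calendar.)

3562

Jan 4, 1654 → Jan 4, 1655: 365 days.
Jan 4, 1655 → Jan 4, 1656: 365 days.
Jan 4, 1656 → Jan 4, 1657: 366 days (Feb 29, 1656 is in that span).
Jan 4, 1657 → Jan 4, 1658: 365 days.
Jan 4, 1658 → Jan 4, 1659: 365 days.
Jan 4, 1659 → Jan 4, 1660: 365 days.
Jan 4, 1660 → Jan 4, 1661: 366 days (Feb 29, 1660 is in that span).
Jan 4, 1661 → Jan 4, 1662: 365 days.
Jan 4, 1662 → Jan 4, 1663: 365 days.
Jan 4, 1663 → Feb 4, 1663: 31 days (January has 31).
Feb 4, 1663 → Mar 4, 1663: 28 days (February has 28).
Mar 4, 1663 → Apr 4, 1663: 31 days (March has 31).
Apr 4, 1663 → May 4, 1663: 30 days (April has 30).
May 4, 1663 → Jun 4, 1663: 31 days (May has 31).
Jun 4, 1663 → Jul 4, 1663: 30 days (June has 30).
Jul 4, 1663 → Aug 4, 1663: 31 days (July has 31).
Aug 4, 1663 → Sep 4, 1663: 31 days (August has 31).
Sep 4, 1663 → Oct 4, 1663: 30 days (September has 30).
Oct 4, 1663 → Oct 6, 1663: 2 days.
Total: 3562 days.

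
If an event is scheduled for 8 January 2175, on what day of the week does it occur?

Doomsday rule: the anchor day for the 2100s is Sunday. For year 75: 75÷12 = 6 r 3, and 3÷4 = 0, so 6+3+0 = 9.
Sunday + 9 ≡ Tuesday — that's 2175's doomsday.
In January the doomsday date is Jan 3 (2175 is not a leap year).
Jan 8 is 5 days after Jan 3; 5 mod 7 = 5, so Tuesday + 5 = Sunday.

Sunday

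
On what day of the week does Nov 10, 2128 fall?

January 1, 2128 is a Thursday.
Jan 1, 2128 → Feb 1, 2128: 31 days (January has 31).
Feb 1, 2128 → Mar 1, 2128: 29 days (February has 29).
Mar 1, 2128 → Apr 1, 2128: 31 days (March has 31).
Apr 1, 2128 → May 1, 2128: 30 days (April has 30).
May 1, 2128 → Jun 1, 2128: 31 days (May has 31).
Jun 1, 2128 → Jul 1, 2128: 30 days (June has 30).
Jul 1, 2128 → Aug 1, 2128: 31 days (July has 31).
Aug 1, 2128 → Sep 1, 2128: 31 days (August has 31).
Sep 1, 2128 → Oct 1, 2128: 30 days (September has 30).
Oct 1, 2128 → Nov 1, 2128: 31 days (October has 31).
Nov 1, 2128 → Nov 10, 2128: 9 days.
Total: 314 days.
314 mod 7 = 6, so Thursday + 6 = Wednesday.

Wednesday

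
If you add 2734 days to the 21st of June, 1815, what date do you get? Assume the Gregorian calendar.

December 15, 1822

+366 (one year; includes Feb 29, 1816) → Jun 21, 1816 (2368 left).
+365 (one year) → Jun 21, 1817 (2003 left).
+365 (one year) → Jun 21, 1818 (1638 left).
+365 (one year) → Jun 21, 1819 (1273 left).
+366 (one year; includes Feb 29, 1820) → Jun 21, 1820 (907 left).
+365 (one year) → Jun 21, 1821 (542 left).
+365 (one year) → Jun 21, 1822 (177 left).
Jun has 30 days: +10 → Jul 1, 1822 (167 left).
Jul has 31 days: +31 → Aug 1, 1822 (136 left).
Aug has 31 days: +31 → Sep 1, 1822 (105 left).
Sep has 30 days: +30 → Oct 1, 1822 (75 left).
Oct has 31 days: +31 → Nov 1, 1822 (44 left).
Nov has 30 days: +30 → Dec 1, 1822 (14 left).
+14 → Dec 15, 1822.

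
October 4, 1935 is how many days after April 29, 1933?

Apr 29, 1933 → Apr 29, 1934: 365 days.
Apr 29, 1934 → Apr 29, 1935: 365 days.
Apr 29, 1935 → May 29, 1935: 30 days (April has 30).
May 29, 1935 → Jun 29, 1935: 31 days (May has 31).
Jun 29, 1935 → Jul 29, 1935: 30 days (June has 30).
Jul 29, 1935 → Aug 29, 1935: 31 days (July has 31).
Aug 29, 1935 → Sep 29, 1935: 31 days (August has 31).
Sep 29, 1935 → Oct 4, 1935: 5 days.
Total: 888 days.

888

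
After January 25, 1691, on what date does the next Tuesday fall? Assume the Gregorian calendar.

January 30, 1691

Jan 25, 1691 is a Thursday.
From Thursday to the next Tuesday is 5 days.
Jan 25, 1691 + 5 = Jan 30, 1691.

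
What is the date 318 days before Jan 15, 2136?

March 3, 2135

−15 → Dec 31, 2135 (end of Dec, 31 days; 303 left).
−31 → Nov 30, 2135 (end of Nov, 30 days; 272 left).
−30 → Oct 31, 2135 (end of Oct, 31 days; 242 left).
−31 → Sep 30, 2135 (end of Sep, 30 days; 211 left).
−30 → Aug 31, 2135 (end of Aug, 31 days; 181 left).
−31 → Jul 31, 2135 (end of Jul, 31 days; 150 left).
−31 → Jun 30, 2135 (end of Jun, 30 days; 119 left).
−30 → May 31, 2135 (end of May, 31 days; 89 left).
−31 → Apr 30, 2135 (end of Apr, 30 days; 58 left).
−30 → Mar 31, 2135 (end of Mar, 31 days; 28 left).
−28 → Mar 3, 2135.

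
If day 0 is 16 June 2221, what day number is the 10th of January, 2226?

Jun 16, 2221 → Jun 16, 2222: 365 days.
Jun 16, 2222 → Jun 16, 2223: 365 days.
Jun 16, 2223 → Jun 16, 2224: 366 days (Feb 29, 2224 is in that span).
Jun 16, 2224 → Jun 16, 2225: 365 days.
Jun 16, 2225 → Jul 16, 2225: 30 days (June has 30).
Jul 16, 2225 → Aug 16, 2225: 31 days (July has 31).
Aug 16, 2225 → Sep 16, 2225: 31 days (August has 31).
Sep 16, 2225 → Oct 16, 2225: 30 days (September has 30).
Oct 16, 2225 → Nov 16, 2225: 31 days (October has 31).
Nov 16, 2225 → Dec 16, 2225: 30 days (November has 30).
Dec 16, 2225 → Jan 10, 2226: 25 days.
Total: 1669 days.

1669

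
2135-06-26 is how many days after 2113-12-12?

Dec 12, 2113 → Dec 12, 2114: 365 days.
Dec 12, 2114 → Dec 12, 2115: 365 days.
Dec 12, 2115 → Dec 12, 2116: 366 days (Feb 29, 2116 is in that span).
Dec 12, 2116 → Dec 12, 2117: 365 days.
Dec 12, 2117 → Dec 12, 2118: 365 days.
Dec 12, 2118 → Dec 12, 2119: 365 days.
Dec 12, 2119 → Dec 12, 2120: 366 days (Feb 29, 2120 is in that span).
Dec 12, 2120 → Dec 12, 2121: 365 days.
Dec 12, 2121 → Dec 12, 2122: 365 days.
Dec 12, 2122 → Dec 12, 2123: 365 days.
Dec 12, 2123 → Dec 12, 2124: 366 days (Feb 29, 2124 is in that span).
Dec 12, 2124 → Dec 12, 2125: 365 days.
Dec 12, 2125 → Dec 12, 2126: 365 days.
Dec 12, 2126 → Dec 12, 2127: 365 days.
Dec 12, 2127 → Dec 12, 2128: 366 days (Feb 29, 2128 is in that span).
Dec 12, 2128 → Dec 12, 2129: 365 days.
Dec 12, 2129 → Dec 12, 2130: 365 days.
Dec 12, 2130 → Dec 12, 2131: 365 days.
Dec 12, 2131 → Dec 12, 2132: 366 days (Feb 29, 2132 is in that span).
Dec 12, 2132 → Dec 12, 2133: 365 days.
Dec 12, 2133 → Dec 12, 2134: 365 days.
Dec 12, 2134 → Jan 12, 2135: 31 days (December has 31).
Jan 12, 2135 → Feb 12, 2135: 31 days (January has 31).
Feb 12, 2135 → Mar 12, 2135: 28 days (February has 28).
Mar 12, 2135 → Apr 12, 2135: 31 days (March has 31).
Apr 12, 2135 → May 12, 2135: 30 days (April has 30).
May 12, 2135 → Jun 12, 2135: 31 days (May has 31).
Jun 12, 2135 → Jun 26, 2135: 14 days.
Total: 7866 days.

7866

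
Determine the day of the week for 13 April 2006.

Doomsday rule: the anchor day for the 2000s is Tuesday. For year 06: 6÷12 = 0 r 6, and 6÷4 = 1, so 0+6+1 = 7.
Tuesday + 7 ≡ Tuesday — that's 2006's doomsday.
In April the doomsday date is Apr 4.
Apr 13 is 9 days after Apr 4; 9 mod 7 = 2, so Tuesday + 2 = Thursday.

Thursday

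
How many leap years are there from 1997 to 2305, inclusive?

Multiples of 4 in [1997,2305]: 77.
Of those, multiples of 100: 4 (not leap unless ÷400).
Multiples of 400: 1.
Leap years = 77 − 4 + 1 = 74.

74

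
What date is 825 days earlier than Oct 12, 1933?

−365 (one year) → Oct 12, 1932 (460 left).
−366 (one year; includes Feb 29, 1932) → Oct 12, 1931 (94 left).
−12 → Sep 30, 1931 (end of Sep, 30 days; 82 left).
−30 → Aug 31, 1931 (end of Aug, 31 days; 52 left).
−31 → Jul 31, 1931 (end of Jul, 31 days; 21 left).
−21 → Jul 10, 1931.

July 10, 1931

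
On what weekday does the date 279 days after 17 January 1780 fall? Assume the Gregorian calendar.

Jan 17, 1780 is a Monday.
279 mod 7 = 6, so 279 days after a Monday is Monday + 6 = Sunday.

Sunday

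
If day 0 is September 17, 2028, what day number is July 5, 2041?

4674

Sep 17, 2028 → Sep 17, 2029: 365 days.
Sep 17, 2029 → Sep 17, 2030: 365 days.
Sep 17, 2030 → Sep 17, 2031: 365 days.
Sep 17, 2031 → Sep 17, 2032: 366 days (Feb 29, 2032 is in that span).
Sep 17, 2032 → Sep 17, 2033: 365 days.
Sep 17, 2033 → Sep 17, 2034: 365 days.
Sep 17, 2034 → Sep 17, 2035: 365 days.
Sep 17, 2035 → Sep 17, 2036: 366 days (Feb 29, 2036 is in that span).
Sep 17, 2036 → Sep 17, 2037: 365 days.
Sep 17, 2037 → Sep 17, 2038: 365 days.
Sep 17, 2038 → Sep 17, 2039: 365 days.
Sep 17, 2039 → Sep 17, 2040: 366 days (Feb 29, 2040 is in that span).
Sep 17, 2040 → Oct 17, 2040: 30 days (September has 30).
Oct 17, 2040 → Nov 17, 2040: 31 days (October has 31).
Nov 17, 2040 → Dec 17, 2040: 30 days (November has 30).
Dec 17, 2040 → Jan 17, 2041: 31 days (December has 31).
Jan 17, 2041 → Feb 17, 2041: 31 days (January has 31).
Feb 17, 2041 → Mar 17, 2041: 28 days (February has 28).
Mar 17, 2041 → Apr 17, 2041: 31 days (March has 31).
Apr 17, 2041 → May 17, 2041: 30 days (April has 30).
May 17, 2041 → Jun 17, 2041: 31 days (May has 31).
Jun 17, 2041 → Jul 5, 2041: 18 days.
Total: 4674 days.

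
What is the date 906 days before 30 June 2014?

−365 (one year) → Jun 30, 2013 (541 left).
−365 (one year) → Jun 30, 2012 (176 left).
−30 → May 31, 2012 (end of May, 31 days; 146 left).
−31 → Apr 30, 2012 (end of Apr, 30 days; 115 left).
−30 → Mar 31, 2012 (end of Mar, 31 days; 85 left).
−31 → Feb 29, 2012 (end of Feb, 29 days; 54 left).
−29 → Jan 31, 2012 (end of Jan, 31 days; 25 left).
−25 → Jan 6, 2012.

January 6, 2012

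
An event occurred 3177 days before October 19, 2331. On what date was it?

−365 (one year) → Oct 19, 2330 (2812 left).
−365 (one year) → Oct 19, 2329 (2447 left).
−365 (one year) → Oct 19, 2328 (2082 left).
−366 (one year; includes Feb 29, 2328) → Oct 19, 2327 (1716 left).
−365 (one year) → Oct 19, 2326 (1351 left).
−365 (one year) → Oct 19, 2325 (986 left).
−365 (one year) → Oct 19, 2324 (621 left).
−366 (one year; includes Feb 29, 2324) → Oct 19, 2323 (255 left).
−19 → Sep 30, 2323 (end of Sep, 30 days; 236 left).
−30 → Aug 31, 2323 (end of Aug, 31 days; 206 left).
−31 → Jul 31, 2323 (end of Jul, 31 days; 175 left).
−31 → Jun 30, 2323 (end of Jun, 30 days; 144 left).
−30 → May 31, 2323 (end of May, 31 days; 114 left).
−31 → Apr 30, 2323 (end of Apr, 30 days; 83 left).
−30 → Mar 31, 2323 (end of Mar, 31 days; 53 left).
−31 → Feb 28, 2323 (end of Feb, 28 days; 22 left).
−22 → Feb 6, 2323.

February 6, 2323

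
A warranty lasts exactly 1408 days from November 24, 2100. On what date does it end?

October 2, 2104

+365 (one year) → Nov 24, 2101 (1043 left).
+365 (one year) → Nov 24, 2102 (678 left).
+365 (one year) → Nov 24, 2103 (313 left).
Nov has 30 days: +7 → Dec 1, 2103 (306 left).
Dec has 31 days: +31 → Jan 1, 2104 (275 left).
Jan has 31 days: +31 → Feb 1, 2104 (244 left).
Feb has 29 days: +29 → Mar 1, 2104 (215 left).
Mar has 31 days: +31 → Apr 1, 2104 (184 left).
Apr has 30 days: +30 → May 1, 2104 (154 left).
May has 31 days: +31 → Jun 1, 2104 (123 left).
Jun has 30 days: +30 → Jul 1, 2104 (93 left).
Jul has 31 days: +31 → Aug 1, 2104 (62 left).
Aug has 31 days: +31 → Sep 1, 2104 (31 left).
Sep has 30 days: +30 → Oct 1, 2104 (1 left).
+1 → Oct 2, 2104.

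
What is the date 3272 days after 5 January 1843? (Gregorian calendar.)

+365 (one year) → Jan 5, 1844 (2907 left).
+366 (one year; includes Feb 29, 1844) → Jan 5, 1845 (2541 left).
+365 (one year) → Jan 5, 1846 (2176 left).
+365 (one year) → Jan 5, 1847 (1811 left).
+365 (one year) → Jan 5, 1848 (1446 left).
+366 (one year; includes Feb 29, 1848) → Jan 5, 1849 (1080 left).
+365 (one year) → Jan 5, 1850 (715 left).
+365 (one year) → Jan 5, 1851 (350 left).
Jan has 31 days: +27 → Feb 1, 1851 (323 left).
Feb has 28 days: +28 → Mar 1, 1851 (295 left).
Mar has 31 days: +31 → Apr 1, 1851 (264 left).
Apr has 30 days: +30 → May 1, 1851 (234 left).
May has 31 days: +31 → Jun 1, 1851 (203 left).
Jun has 30 days: +30 → Jul 1, 1851 (173 left).
Jul has 31 days: +31 → Aug 1, 1851 (142 left).
Aug has 31 days: +31 → Sep 1, 1851 (111 left).
Sep has 30 days: +30 → Oct 1, 1851 (81 left).
Oct has 31 days: +31 → Nov 1, 1851 (50 left).
Nov has 30 days: +30 → Dec 1, 1851 (20 left).
+20 → Dec 21, 1851.

December 21, 1851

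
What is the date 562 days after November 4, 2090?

+365 (one year) → Nov 4, 2091 (197 left).
Nov has 30 days: +27 → Dec 1, 2091 (170 left).
Dec has 31 days: +31 → Jan 1, 2092 (139 left).
Jan has 31 days: +31 → Feb 1, 2092 (108 left).
Feb has 29 days: +29 → Mar 1, 2092 (79 left).
Mar has 31 days: +31 → Apr 1, 2092 (48 left).
Apr has 30 days: +30 → May 1, 2092 (18 left).
+18 → May 19, 2092.

May 19, 2092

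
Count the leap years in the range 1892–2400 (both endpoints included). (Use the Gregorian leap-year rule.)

Multiples of 4 in [1892,2400]: 128.
Of those, multiples of 100: 6 (not leap unless ÷400).
Multiples of 400: 2.
Leap years = 128 − 6 + 2 = 124.

124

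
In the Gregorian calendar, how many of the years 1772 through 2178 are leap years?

99

Multiples of 4 in [1772,2178]: 102.
Of those, multiples of 100: 4 (not leap unless ÷400).
Multiples of 400: 1.
Leap years = 102 − 4 + 1 = 99.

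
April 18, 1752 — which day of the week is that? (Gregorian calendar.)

Tuesday

Doomsday rule: the anchor day for the 1700s is Sunday. For year 52: 52÷12 = 4 r 4, and 4÷4 = 1, so 4+4+1 = 9.
Sunday + 9 ≡ Tuesday — that's 1752's doomsday.
In April the doomsday date is Apr 4.
Apr 18 is 14 days after Apr 4; 14 mod 7 = 0, so Tuesday + 0 = Tuesday.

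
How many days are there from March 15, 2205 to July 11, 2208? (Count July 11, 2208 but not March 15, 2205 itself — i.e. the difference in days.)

1214

Mar 15, 2205 → Mar 15, 2206: 365 days.
Mar 15, 2206 → Mar 15, 2207: 365 days.
Mar 15, 2207 → Mar 15, 2208: 366 days (Feb 29, 2208 is in that span).
Mar 15, 2208 → Apr 15, 2208: 31 days (March has 31).
Apr 15, 2208 → May 15, 2208: 30 days (April has 30).
May 15, 2208 → Jun 15, 2208: 31 days (May has 31).
Jun 15, 2208 → Jul 11, 2208: 26 days.
Total: 1214 days.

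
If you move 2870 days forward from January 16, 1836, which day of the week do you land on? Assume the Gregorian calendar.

Jan 16, 1836 is a Saturday.
2870 mod 7 = 0, so 2870 days after a Saturday is Saturday + 0 = Saturday.

Saturday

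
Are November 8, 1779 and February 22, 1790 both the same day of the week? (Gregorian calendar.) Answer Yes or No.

Yes

From Nov 8, 1779 to Feb 22, 1790 is 3759 days.
3759 mod 7 = 0, so they are the same weekday.
(Nov 8, 1779 is a Monday; Feb 22, 1790 is a Monday.)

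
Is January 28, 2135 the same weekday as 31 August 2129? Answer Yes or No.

No

From Aug 31, 2129 to Jan 28, 2135 is 1976 days.
1976 mod 7 = 2, so they are different weekdays.
(Aug 31, 2129 is a Wednesday; Jan 28, 2135 is a Friday.)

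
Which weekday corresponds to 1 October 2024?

Tuesday

Doomsday rule: the anchor day for the 2000s is Tuesday. For year 24: 24÷12 = 2 r 0, and 0÷4 = 0, so 2+0+0 = 2.
Tuesday + 2 ≡ Thursday — that's 2024's doomsday.
In October the doomsday date is Oct 10.
Oct 1 is 9 days before Oct 10; 9 mod 7 = 2, so Thursday − 2 = Tuesday.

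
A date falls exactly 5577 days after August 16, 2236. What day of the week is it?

Sunday

Aug 16, 2236 is a Tuesday.
5577 mod 7 = 5, so 5577 days after a Tuesday is Tuesday + 5 = Sunday.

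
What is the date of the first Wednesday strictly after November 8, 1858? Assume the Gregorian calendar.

November 10, 1858

Nov 8, 1858 is a Monday.
From Monday to the next Wednesday is 2 days.
Nov 8, 1858 + 2 = Nov 10, 1858.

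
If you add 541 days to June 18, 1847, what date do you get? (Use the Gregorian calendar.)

+366 (one year; includes Feb 29, 1848) → Jun 18, 1848 (175 left).
Jun has 30 days: +13 → Jul 1, 1848 (162 left).
Jul has 31 days: +31 → Aug 1, 1848 (131 left).
Aug has 31 days: +31 → Sep 1, 1848 (100 left).
Sep has 30 days: +30 → Oct 1, 1848 (70 left).
Oct has 31 days: +31 → Nov 1, 1848 (39 left).
Nov has 30 days: +30 → Dec 1, 1848 (9 left).
+9 → Dec 10, 1848.

December 10, 1848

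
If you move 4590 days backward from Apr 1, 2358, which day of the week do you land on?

First find the weekday of Apr 1, 2358. Doomsday rule: the anchor day for the 2300s is Wednesday. For year 58: 58÷12 = 4 r 10, and 10÷4 = 2, so 4+10+2 = 16.
Wednesday + 16 ≡ Friday — that's 2358's doomsday.
In April the doomsday date is Apr 4.
Apr 1 is 3 days before Apr 4; 3 mod 7 = 3, so Friday − 3 = Tuesday.
4590 mod 7 = 5, so 4590 days before a Tuesday is Tuesday − 5 = Thursday.

Thursday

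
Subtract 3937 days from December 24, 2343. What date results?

March 14, 2333

−365 (one year) → Dec 24, 2342 (3572 left).
−365 (one year) → Dec 24, 2341 (3207 left).
−365 (one year) → Dec 24, 2340 (2842 left).
−366 (one year; includes Feb 29, 2340) → Dec 24, 2339 (2476 left).
−365 (one year) → Dec 24, 2338 (2111 left).
−365 (one year) → Dec 24, 2337 (1746 left).
−365 (one year) → Dec 24, 2336 (1381 left).
−366 (one year; includes Feb 29, 2336) → Dec 24, 2335 (1015 left).
−365 (one year) → Dec 24, 2334 (650 left).
−365 (one year) → Dec 24, 2333 (285 left).
−24 → Nov 30, 2333 (end of Nov, 30 days; 261 left).
−30 → Oct 31, 2333 (end of Oct, 31 days; 231 left).
−31 → Sep 30, 2333 (end of Sep, 30 days; 200 left).
−30 → Aug 31, 2333 (end of Aug, 31 days; 170 left).
−31 → Jul 31, 2333 (end of Jul, 31 days; 139 left).
−31 → Jun 30, 2333 (end of Jun, 30 days; 108 left).
−30 → May 31, 2333 (end of May, 31 days; 78 left).
−31 → Apr 30, 2333 (end of Apr, 30 days; 47 left).
−30 → Mar 31, 2333 (end of Mar, 31 days; 17 left).
−17 → Mar 14, 2333.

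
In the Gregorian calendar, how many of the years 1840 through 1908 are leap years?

Multiples of 4 in [1840,1908]: 18.
Of those, multiples of 100: 1 (not leap unless ÷400).
Multiples of 400: 0.
Leap years = 18 − 1 + 0 = 17.

17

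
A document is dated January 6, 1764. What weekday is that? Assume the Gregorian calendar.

Doomsday rule: the anchor day for the 1700s is Sunday. For year 64: 64÷12 = 5 r 4, and 4÷4 = 1, so 5+4+1 = 10.
Sunday + 10 ≡ Wednesday — that's 1764's doomsday.
In January the doomsday date is Jan 4 (1764 is a leap year (divisible by 4)).
Jan 6 is 2 days after Jan 4; 2 mod 7 = 2, so Wednesday + 2 = Friday.

Friday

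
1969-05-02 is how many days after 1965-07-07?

1395

Jul 7, 1965 → Jul 7, 1966: 365 days.
Jul 7, 1966 → Jul 7, 1967: 365 days.
Jul 7, 1967 → Jul 7, 1968: 366 days (Feb 29, 1968 is in that span).
Jul 7, 1968 → Aug 7, 1968: 31 days (July has 31).
Aug 7, 1968 → Sep 7, 1968: 31 days (August has 31).
Sep 7, 1968 → Oct 7, 1968: 30 days (September has 30).
Oct 7, 1968 → Nov 7, 1968: 31 days (October has 31).
Nov 7, 1968 → Dec 7, 1968: 30 days (November has 30).
Dec 7, 1968 → Jan 7, 1969: 31 days (December has 31).
Jan 7, 1969 → Feb 7, 1969: 31 days (January has 31).
Feb 7, 1969 → Mar 7, 1969: 28 days (February has 28).
Mar 7, 1969 → Apr 7, 1969: 31 days (March has 31).
Apr 7, 1969 → May 2, 1969: 25 days.
Total: 1395 days.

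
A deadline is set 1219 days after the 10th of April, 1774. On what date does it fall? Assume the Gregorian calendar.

+365 (one year) → Apr 10, 1775 (854 left).
+366 (one year; includes Feb 29, 1776) → Apr 10, 1776 (488 left).
+365 (one year) → Apr 10, 1777 (123 left).
Apr has 30 days: +21 → May 1, 1777 (102 left).
May has 31 days: +31 → Jun 1, 1777 (71 left).
Jun has 30 days: +30 → Jul 1, 1777 (41 left).
Jul has 31 days: +31 → Aug 1, 1777 (10 left).
+10 → Aug 11, 1777.

August 11, 1777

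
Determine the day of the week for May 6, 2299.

Doomsday rule: the anchor day for the 2200s is Friday. For year 99: 99÷12 = 8 r 3, and 3÷4 = 0, so 8+3+0 = 11.
Friday + 11 ≡ Tuesday — that's 2299's doomsday.
In May the doomsday date is May 9.
May 6 is 3 days before May 9; 3 mod 7 = 3, so Tuesday − 3 = Saturday.

Saturday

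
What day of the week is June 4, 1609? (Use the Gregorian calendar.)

Doomsday rule: the anchor day for the 1600s is Tuesday. For year 09: 9÷12 = 0 r 9, and 9÷4 = 2, so 0+9+2 = 11.
Tuesday + 11 ≡ Saturday — that's 1609's doomsday.
In June the doomsday date is Jun 6.
Jun 4 is 2 days before Jun 6; 2 mod 7 = 2, so Saturday − 2 = Thursday.

Thursday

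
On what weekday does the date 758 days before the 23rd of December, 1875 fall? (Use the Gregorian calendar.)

Tuesday

Dec 23, 1875 is a Thursday.
758 mod 7 = 2, so 758 days before a Thursday is Thursday − 2 = Tuesday.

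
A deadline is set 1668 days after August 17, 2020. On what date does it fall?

+365 (one year) → Aug 17, 2021 (1303 left).
+365 (one year) → Aug 17, 2022 (938 left).
+365 (one year) → Aug 17, 2023 (573 left).
+366 (one year; includes Feb 29, 2024) → Aug 17, 2024 (207 left).
Aug has 31 days: +15 → Sep 1, 2024 (192 left).
Sep has 30 days: +30 → Oct 1, 2024 (162 left).
Oct has 31 days: +31 → Nov 1, 2024 (131 left).
Nov has 30 days: +30 → Dec 1, 2024 (101 left).
Dec has 31 days: +31 → Jan 1, 2025 (70 left).
Jan has 31 days: +31 → Feb 1, 2025 (39 left).
Feb has 28 days: +28 → Mar 1, 2025 (11 left).
+11 → Mar 12, 2025.

March 12, 2025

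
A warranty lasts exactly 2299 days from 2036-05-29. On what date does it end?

+365 (one year) → May 29, 2037 (1934 left).
+365 (one year) → May 29, 2038 (1569 left).
+365 (one year) → May 29, 2039 (1204 left).
+366 (one year; includes Feb 29, 2040) → May 29, 2040 (838 left).
+365 (one year) → May 29, 2041 (473 left).
+365 (one year) → May 29, 2042 (108 left).
May has 31 days: +3 → Jun 1, 2042 (105 left).
Jun has 30 days: +30 → Jul 1, 2042 (75 left).
Jul has 31 days: +31 → Aug 1, 2042 (44 left).
Aug has 31 days: +31 → Sep 1, 2042 (13 left).
+13 → Sep 14, 2042.

September 14, 2042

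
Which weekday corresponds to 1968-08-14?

Wednesday

Doomsday rule: the anchor day for the 1900s is Wednesday. For year 68: 68÷12 = 5 r 8, and 8÷4 = 2, so 5+8+2 = 15.
Wednesday + 15 ≡ Thursday — that's 1968's doomsday.
In August the doomsday date is Aug 8.
Aug 14 is 6 days after Aug 8; 6 mod 7 = 6, so Thursday + 6 = Wednesday.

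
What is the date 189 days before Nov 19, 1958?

−19 → Oct 31, 1958 (end of Oct, 31 days; 170 left).
−31 → Sep 30, 1958 (end of Sep, 30 days; 139 left).
−30 → Aug 31, 1958 (end of Aug, 31 days; 109 left).
−31 → Jul 31, 1958 (end of Jul, 31 days; 78 left).
−31 → Jun 30, 1958 (end of Jun, 30 days; 47 left).
−30 → May 31, 1958 (end of May, 31 days; 17 left).
−17 → May 14, 1958.

May 14, 1958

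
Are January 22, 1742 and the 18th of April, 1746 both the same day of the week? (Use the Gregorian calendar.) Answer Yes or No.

Yes

From Jan 22, 1742 to Apr 18, 1746 is 1547 days.
1547 mod 7 = 0, so they are the same weekday.
(Jan 22, 1742 is a Monday; Apr 18, 1746 is a Monday.)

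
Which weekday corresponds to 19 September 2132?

Friday

Doomsday rule: the anchor day for the 2100s is Sunday. For year 32: 32÷12 = 2 r 8, and 8÷4 = 2, so 2+8+2 = 12.
Sunday + 12 ≡ Friday — that's 2132's doomsday.
In September the doomsday date is Sep 5.
Sep 19 is 14 days after Sep 5; 14 mod 7 = 0, so Friday + 0 = Friday.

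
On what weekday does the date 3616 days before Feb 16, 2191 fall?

Saturday

Feb 16, 2191 is a Wednesday.
3616 mod 7 = 4, so 3616 days before a Wednesday is Wednesday − 4 = Saturday.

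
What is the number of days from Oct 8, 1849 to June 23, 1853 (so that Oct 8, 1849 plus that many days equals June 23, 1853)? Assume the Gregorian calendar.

1354

Oct 8, 1849 → Oct 8, 1850: 365 days.
Oct 8, 1850 → Oct 8, 1851: 365 days.
Oct 8, 1851 → Oct 8, 1852: 366 days (Feb 29, 1852 is in that span).
Oct 8, 1852 → Nov 8, 1852: 31 days (October has 31).
Nov 8, 1852 → Dec 8, 1852: 30 days (November has 30).
Dec 8, 1852 → Jan 8, 1853: 31 days (December has 31).
Jan 8, 1853 → Feb 8, 1853: 31 days (January has 31).
Feb 8, 1853 → Mar 8, 1853: 28 days (February has 28).
Mar 8, 1853 → Apr 8, 1853: 31 days (March has 31).
Apr 8, 1853 → May 8, 1853: 30 days (April has 30).
May 8, 1853 → Jun 8, 1853: 31 days (May has 31).
Jun 8, 1853 → Jun 23, 1853: 15 days.
Total: 1354 days.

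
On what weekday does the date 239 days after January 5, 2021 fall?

Jan 5, 2021 is a Tuesday.
239 mod 7 = 1, so 239 days after a Tuesday is Tuesday + 1 = Wednesday.

Wednesday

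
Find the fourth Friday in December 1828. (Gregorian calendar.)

December 26, 1828

December 1, 1828 is a Monday.
The first Friday is therefore December 5 (4 days later).
The fourth Friday is 5 + 3×7 = December 26.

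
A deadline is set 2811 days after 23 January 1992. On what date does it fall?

+366 (one year; includes Feb 29, 1992) → Jan 23, 1993 (2445 left).
+365 (one year) → Jan 23, 1994 (2080 left).
+365 (one year) → Jan 23, 1995 (1715 left).
+365 (one year) → Jan 23, 1996 (1350 left).
+366 (one year; includes Feb 29, 1996) → Jan 23, 1997 (984 left).
+365 (one year) → Jan 23, 1998 (619 left).
+365 (one year) → Jan 23, 1999 (254 left).
Jan has 31 days: +9 → Feb 1, 1999 (245 left).
Feb has 28 days: +28 → Mar 1, 1999 (217 left).
Mar has 31 days: +31 → Apr 1, 1999 (186 left).
Apr has 30 days: +30 → May 1, 1999 (156 left).
May has 31 days: +31 → Jun 1, 1999 (125 left).
Jun has 30 days: +30 → Jul 1, 1999 (95 left).
Jul has 31 days: +31 → Aug 1, 1999 (64 left).
Aug has 31 days: +31 → Sep 1, 1999 (33 left).
Sep has 30 days: +30 → Oct 1, 1999 (3 left).
+3 → Oct 4, 1999.

October 4, 1999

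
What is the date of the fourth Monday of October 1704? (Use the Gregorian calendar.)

October 1, 1704 is a Wednesday.
The first Monday is therefore October 6 (5 days later).
The fourth Monday is 6 + 3×7 = October 27.

October 27, 1704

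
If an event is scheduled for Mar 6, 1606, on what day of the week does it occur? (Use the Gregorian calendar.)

Doomsday rule: the anchor day for the 1600s is Tuesday. For year 06: 6÷12 = 0 r 6, and 6÷4 = 1, so 0+6+1 = 7.
Tuesday + 7 ≡ Tuesday — that's 1606's doomsday.
In March the doomsday date is Mar 14.
Mar 6 is 8 days before Mar 14; 8 mod 7 = 1, so Tuesday − 1 = Monday.

Monday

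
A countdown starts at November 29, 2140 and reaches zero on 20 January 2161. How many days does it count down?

7357

Nov 29, 2140 → Nov 29, 2141: 365 days.
Nov 29, 2141 → Nov 29, 2142: 365 days.
Nov 29, 2142 → Nov 29, 2143: 365 days.
Nov 29, 2143 → Nov 29, 2144: 366 days (Feb 29, 2144 is in that span).
Nov 29, 2144 → Nov 29, 2145: 365 days.
Nov 29, 2145 → Nov 29, 2146: 365 days.
Nov 29, 2146 → Nov 29, 2147: 365 days.
Nov 29, 2147 → Nov 29, 2148: 366 days (Feb 29, 2148 is in that span).
Nov 29, 2148 → Nov 29, 2149: 365 days.
Nov 29, 2149 → Nov 29, 2150: 365 days.
Nov 29, 2150 → Nov 29, 2151: 365 days.
Nov 29, 2151 → Nov 29, 2152: 366 days (Feb 29, 2152 is in that span).
Nov 29, 2152 → Nov 29, 2153: 365 days.
Nov 29, 2153 → Nov 29, 2154: 365 days.
Nov 29, 2154 → Nov 29, 2155: 365 days.
Nov 29, 2155 → Nov 29, 2156: 366 days (Feb 29, 2156 is in that span).
Nov 29, 2156 → Nov 29, 2157: 365 days.
Nov 29, 2157 → Nov 29, 2158: 365 days.
Nov 29, 2158 → Nov 29, 2159: 365 days.
Nov 29, 2159 → Nov 29, 2160: 366 days (Feb 29, 2160 is in that span).
Nov 29, 2160 → Dec 29, 2160: 30 days (November has 30).
Dec 29, 2160 → Jan 20, 2161: 22 days.
Total: 7357 days.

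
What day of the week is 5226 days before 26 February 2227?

First find the weekday of Feb 26, 2227. Doomsday rule: the anchor day for the 2200s is Friday. For year 27: 27÷12 = 2 r 3, and 3÷4 = 0, so 2+3+0 = 5.
Friday + 5 ≡ Wednesday — that's 2227's doomsday.
In February the doomsday date is Feb 28 (2227 is not a leap year).
Feb 26 is 2 days before Feb 28; 2 mod 7 = 2, so Wednesday − 2 = Monday.
5226 mod 7 = 4, so 5226 days before a Monday is Monday − 4 = Thursday.

Thursday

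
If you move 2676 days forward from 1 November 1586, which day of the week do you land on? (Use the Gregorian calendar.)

First find the weekday of Nov 1, 1586. Doomsday rule: the anchor day for the 1500s is Wednesday. For year 86: 86÷12 = 7 r 2, and 2÷4 = 0, so 7+2+0 = 9.
Wednesday + 9 ≡ Friday — that's 1586's doomsday.
In November the doomsday date is Nov 7.
Nov 1 is 6 days before Nov 7; 6 mod 7 = 6, so Friday − 6 = Saturday.
2676 mod 7 = 2, so 2676 days after a Saturday is Saturday + 2 = Monday.

Monday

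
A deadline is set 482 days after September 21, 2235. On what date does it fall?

January 15, 2237

+366 (one year; includes Feb 29, 2236) → Sep 21, 2236 (116 left).
Sep has 30 days: +10 → Oct 1, 2236 (106 left).
Oct has 31 days: +31 → Nov 1, 2236 (75 left).
Nov has 30 days: +30 → Dec 1, 2236 (45 left).
Dec has 31 days: +31 → Jan 1, 2237 (14 left).
+14 → Jan 15, 2237.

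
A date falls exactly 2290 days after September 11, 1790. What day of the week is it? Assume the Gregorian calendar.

First find the weekday of Sep 11, 1790. Doomsday rule: the anchor day for the 1700s is Sunday. For year 90: 90÷12 = 7 r 6, and 6÷4 = 1, so 7+6+1 = 14.
Sunday + 14 ≡ Sunday — that's 1790's doomsday.
In September the doomsday date is Sep 5.
Sep 11 is 6 days after Sep 5; 6 mod 7 = 6, so Sunday + 6 = Saturday.
2290 mod 7 = 1, so 2290 days after a Saturday is Saturday + 1 = Sunday.

Sunday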